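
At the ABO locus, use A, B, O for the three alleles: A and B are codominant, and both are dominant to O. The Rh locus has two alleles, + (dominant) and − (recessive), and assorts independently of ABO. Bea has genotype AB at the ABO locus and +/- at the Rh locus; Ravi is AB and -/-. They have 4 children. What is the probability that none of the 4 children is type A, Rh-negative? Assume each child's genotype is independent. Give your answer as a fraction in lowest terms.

ABO cross AB × AB → 1/4 A, 1/4 B, 1/2 AB.
Rh cross +/- × -/- → 1/2 Rh+, 1/2 Rh-; so P(type A, Rh-negative) = 1/4 × 1/2 = 1/8 per child.
P(not type A, Rh-negative) = 7/8 for one child; (7/8)^4 = 2401/4096.

2401/4096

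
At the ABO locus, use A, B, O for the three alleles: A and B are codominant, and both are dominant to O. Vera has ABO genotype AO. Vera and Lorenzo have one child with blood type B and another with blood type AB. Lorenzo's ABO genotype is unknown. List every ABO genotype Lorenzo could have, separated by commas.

For each candidate genotype of Lorenzo, check whether crossing it with AO can produce every observed child phenotype.
  AA → possible child types {A} ✗
  AB → possible child types {A, B, AB} ✓
  AO → possible child types {O, A} ✗
  BB → possible child types {B, AB} ✓
  BO → possible child types {O, A, B, AB} ✓
  OO → possible child types {O, A} ✗

AB, BB, BO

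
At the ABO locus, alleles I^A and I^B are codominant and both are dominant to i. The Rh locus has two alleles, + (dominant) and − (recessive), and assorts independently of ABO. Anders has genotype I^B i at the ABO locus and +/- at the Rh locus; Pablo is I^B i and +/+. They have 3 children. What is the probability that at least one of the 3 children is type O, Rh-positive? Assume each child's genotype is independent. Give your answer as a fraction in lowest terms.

37/64

ABO cross I^B i × I^B i → 1/4 O, 3/4 B.
Rh cross +/- × +/+ → 1 Rh+; so P(type O, Rh-positive) = 1/4 × 1 = 1/4 per child.
P(none) = (3/4)^3 = 27/64; P(at least one) = 1 − 27/64 = 37/64.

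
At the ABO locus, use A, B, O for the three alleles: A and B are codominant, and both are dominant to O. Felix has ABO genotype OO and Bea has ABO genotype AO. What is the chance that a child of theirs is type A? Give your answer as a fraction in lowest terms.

ABO cross OO × AO → offspring phenotypes: 1/2 O, 1/2 A.
So P(type A) = 1/2.

1/2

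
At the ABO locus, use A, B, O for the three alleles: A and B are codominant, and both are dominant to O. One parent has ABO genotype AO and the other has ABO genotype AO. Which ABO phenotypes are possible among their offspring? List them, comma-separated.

O, A

Gametes from AO × AO give offspring ABO genotypes AA, AO, OO, i.e. phenotypes O, A.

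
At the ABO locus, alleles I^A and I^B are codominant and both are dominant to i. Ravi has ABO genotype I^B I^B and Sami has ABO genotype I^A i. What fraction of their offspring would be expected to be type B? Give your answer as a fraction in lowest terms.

ABO cross I^B I^B × I^A i → offspring phenotypes: 1/2 B, 1/2 AB.
So P(type B) = 1/2.

1/2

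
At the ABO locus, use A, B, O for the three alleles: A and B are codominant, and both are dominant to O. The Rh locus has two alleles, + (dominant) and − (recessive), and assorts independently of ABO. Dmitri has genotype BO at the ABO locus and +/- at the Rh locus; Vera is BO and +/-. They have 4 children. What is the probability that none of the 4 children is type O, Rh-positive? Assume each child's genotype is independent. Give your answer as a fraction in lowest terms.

28561/65536

ABO cross BO × BO → 1/4 O, 3/4 B.
Rh cross +/- × +/- → 3/4 Rh+, 1/4 Rh-; so P(type O, Rh-positive) = 1/4 × 3/4 = 3/16 per child.
P(not type O, Rh-positive) = 13/16 for one child; (13/16)^4 = 28561/65536.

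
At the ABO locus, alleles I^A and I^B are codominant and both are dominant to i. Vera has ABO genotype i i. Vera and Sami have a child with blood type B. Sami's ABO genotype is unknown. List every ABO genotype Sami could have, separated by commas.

For each candidate genotype of Sami, check whether crossing it with i i can produce every observed child phenotype.
  I^A I^A → possible child types {A} ✗
  I^A I^B → possible child types {A, B} ✓
  I^A i → possible child types {O, A} ✗
  I^B I^B → possible child types {B} ✓
  I^B i → possible child types {O, B} ✓
  i i → possible child types {O} ✗

I^A I^B, I^B I^B, I^B i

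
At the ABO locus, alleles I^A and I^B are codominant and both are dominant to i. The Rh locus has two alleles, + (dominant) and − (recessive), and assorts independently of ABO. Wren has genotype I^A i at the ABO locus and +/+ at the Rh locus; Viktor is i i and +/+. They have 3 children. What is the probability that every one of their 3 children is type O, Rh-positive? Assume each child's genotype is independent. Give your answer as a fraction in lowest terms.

ABO cross I^A i × i i → 1/2 O, 1/2 A.
Rh cross +/+ × +/+ → 1 Rh+; so P(type O, Rh-positive) = 1/2 × 1 = 1/2 per child.
All 3 independent: (1/2)^3 = 1/8.

1/8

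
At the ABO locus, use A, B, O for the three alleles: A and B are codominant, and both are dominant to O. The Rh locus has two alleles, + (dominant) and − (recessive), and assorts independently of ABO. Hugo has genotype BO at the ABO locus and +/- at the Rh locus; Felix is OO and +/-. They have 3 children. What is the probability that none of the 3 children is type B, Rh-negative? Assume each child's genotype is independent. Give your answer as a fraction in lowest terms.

343/512

ABO cross BO × OO → 1/2 O, 1/2 B.
Rh cross +/- × +/- → 3/4 Rh+, 1/4 Rh-; so P(type B, Rh-negative) = 1/2 × 1/4 = 1/8 per child.
P(not type B, Rh-negative) = 7/8 for one child; (7/8)^3 = 343/512.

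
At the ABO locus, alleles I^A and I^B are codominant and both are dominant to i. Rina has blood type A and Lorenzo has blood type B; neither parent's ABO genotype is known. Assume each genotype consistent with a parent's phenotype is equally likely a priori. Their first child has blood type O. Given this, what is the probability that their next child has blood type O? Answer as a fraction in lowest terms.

1/4

Possible genotypes: Rina ∈ {I^A I^A, I^A i}; Lorenzo ∈ {I^B I^B, I^B i}.
Weight each parental genotype pair by prior × P(type-O child):
  I^A i × I^B i: posterior weight 1; P(next child type O) = 1/4.
Weighted sum = 1/4.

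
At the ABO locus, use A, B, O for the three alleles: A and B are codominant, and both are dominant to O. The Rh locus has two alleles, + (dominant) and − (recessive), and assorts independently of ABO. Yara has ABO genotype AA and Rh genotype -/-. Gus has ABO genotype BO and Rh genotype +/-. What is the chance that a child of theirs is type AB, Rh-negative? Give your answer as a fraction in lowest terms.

ABO cross AA × BO → offspring phenotypes: 1/2 A, 1/2 AB.
Rh cross -/- × +/- → 1/2 Rh+, 1/2 Rh-.
Independent loci: P(type AB, Rh-negative) = 1/2 × 1/2 = 1/4.

1/4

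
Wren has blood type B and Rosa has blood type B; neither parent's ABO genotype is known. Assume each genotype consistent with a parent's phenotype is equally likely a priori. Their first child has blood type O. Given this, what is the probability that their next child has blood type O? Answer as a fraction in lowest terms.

Possible genotypes: Wren ∈ {I^B I^B, I^B i}; Rosa ∈ {I^B I^B, I^B i}.
Weight each parental genotype pair by prior × P(type-O child):
  I^B i × I^B i: posterior weight 1; P(next child type O) = 1/4.
Weighted sum = 1/4.

1/4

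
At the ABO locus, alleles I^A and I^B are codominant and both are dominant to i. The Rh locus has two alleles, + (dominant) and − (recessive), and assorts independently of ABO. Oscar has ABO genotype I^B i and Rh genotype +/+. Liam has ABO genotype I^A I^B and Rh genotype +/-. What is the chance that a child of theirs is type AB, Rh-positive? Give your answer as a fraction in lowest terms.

ABO cross I^B i × I^A I^B → offspring phenotypes: 1/4 A, 1/2 B, 1/4 AB.
Rh cross +/+ × +/- → 1 Rh+.
Independent loci: P(type AB, Rh-positive) = 1/4 × 1 = 1/4.

1/4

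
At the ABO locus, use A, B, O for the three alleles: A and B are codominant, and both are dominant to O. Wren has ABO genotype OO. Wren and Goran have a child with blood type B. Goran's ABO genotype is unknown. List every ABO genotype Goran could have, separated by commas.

For each candidate genotype of Goran, check whether crossing it with OO can produce every observed child phenotype.
  AA → possible child types {A} ✗
  AB → possible child types {A, B} ✓
  AO → possible child types {O, A} ✗
  BB → possible child types {B} ✓
  BO → possible child types {O, B} ✓
  OO → possible child types {O} ✗

AB, BB, BO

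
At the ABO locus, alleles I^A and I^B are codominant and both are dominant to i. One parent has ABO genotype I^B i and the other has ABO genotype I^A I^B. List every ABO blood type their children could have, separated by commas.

A, B, AB

Gametes from I^B i × I^A I^B give offspring ABO genotypes I^A I^B, I^A i, I^B I^B, I^B i, i.e. phenotypes A, B, AB.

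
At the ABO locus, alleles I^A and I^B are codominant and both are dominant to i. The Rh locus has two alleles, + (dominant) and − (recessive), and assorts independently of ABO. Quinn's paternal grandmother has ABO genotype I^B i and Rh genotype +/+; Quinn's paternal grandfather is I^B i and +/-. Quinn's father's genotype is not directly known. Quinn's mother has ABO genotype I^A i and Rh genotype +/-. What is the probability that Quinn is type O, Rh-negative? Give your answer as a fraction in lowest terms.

1/32

Quinn's father's ABO genotype from I^B i × I^B i: 1/4 I^B I^B, 1/2 I^B i, 1/4 i i.
Crossing each possibility with the mother I^A i and summing P(type O): 1/4·0 + 1/2·1/4 + 1/4·1/2 = 1/4.
Similarly for Rh via the father's Rh distribution: P(Rh-) = 1/8.
Independent loci: 1/4 × 1/8 = 1/32.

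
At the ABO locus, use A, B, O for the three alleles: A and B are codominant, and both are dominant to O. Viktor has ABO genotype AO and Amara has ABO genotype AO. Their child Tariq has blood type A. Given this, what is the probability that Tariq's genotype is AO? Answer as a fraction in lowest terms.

2/3

Cross AO × AO → 1/4 AA, 1/2 AO, 1/4 OO.
Type-A genotypes among offspring: AA (1/4), AO (1/2); total 3/4.
P(AO | type A) = (1/2) / (3/4) = 2/3.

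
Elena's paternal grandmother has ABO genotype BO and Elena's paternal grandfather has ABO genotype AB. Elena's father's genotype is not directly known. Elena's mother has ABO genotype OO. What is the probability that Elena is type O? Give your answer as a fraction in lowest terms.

1/4

Elena's father's ABO genotype from BO × AB: 1/4 AB, 1/4 AO, 1/4 BB, 1/4 BO.
Crossing each possibility with the mother OO and summing P(type O): 1/4·0 + 1/4·1/2 + 1/4·0 + 1/4·1/2 = 1/4.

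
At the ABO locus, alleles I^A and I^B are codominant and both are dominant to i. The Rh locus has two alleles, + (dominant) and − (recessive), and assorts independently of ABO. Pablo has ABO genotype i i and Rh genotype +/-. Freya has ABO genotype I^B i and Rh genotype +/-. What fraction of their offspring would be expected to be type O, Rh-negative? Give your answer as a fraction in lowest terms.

1/8

ABO cross i i × I^B i → offspring phenotypes: 1/2 O, 1/2 B.
Rh cross +/- × +/- → 3/4 Rh+, 1/4 Rh-.
Independent loci: P(type O, Rh-negative) = 1/2 × 1/4 = 1/8.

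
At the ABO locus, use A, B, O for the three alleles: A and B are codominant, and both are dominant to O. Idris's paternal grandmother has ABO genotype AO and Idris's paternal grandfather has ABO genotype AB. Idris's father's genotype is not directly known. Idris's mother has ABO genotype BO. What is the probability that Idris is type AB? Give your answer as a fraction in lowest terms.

Idris's father's ABO genotype from AO × AB: 1/4 AA, 1/4 AB, 1/4 AO, 1/4 BO.
Crossing each possibility with the mother BO and summing P(type AB): 1/4·1/2 + 1/4·1/4 + 1/4·1/4 + 1/4·0 = 1/4.

1/4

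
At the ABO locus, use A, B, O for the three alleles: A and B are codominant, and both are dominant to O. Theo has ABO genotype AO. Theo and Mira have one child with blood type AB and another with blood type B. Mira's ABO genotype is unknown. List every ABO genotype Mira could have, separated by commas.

For each candidate genotype of Mira, check whether crossing it with AO can produce every observed child phenotype.
  AA → possible child types {A} ✗
  AB → possible child types {A, B, AB} ✓
  AO → possible child types {O, A} ✗
  BB → possible child types {B, AB} ✓
  BO → possible child types {O, A, B, AB} ✓
  OO → possible child types {O, A} ✗

AB, BB, BO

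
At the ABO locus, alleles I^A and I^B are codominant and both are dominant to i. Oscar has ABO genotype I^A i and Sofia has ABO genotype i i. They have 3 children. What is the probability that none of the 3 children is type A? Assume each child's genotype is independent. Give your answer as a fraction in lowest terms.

ABO cross I^A i × i i → 1/2 O, 1/2 A.
So P(type A) = 1/2 per child.
P(not type A) = 1/2 for one child; (1/2)^3 = 1/8.

1/8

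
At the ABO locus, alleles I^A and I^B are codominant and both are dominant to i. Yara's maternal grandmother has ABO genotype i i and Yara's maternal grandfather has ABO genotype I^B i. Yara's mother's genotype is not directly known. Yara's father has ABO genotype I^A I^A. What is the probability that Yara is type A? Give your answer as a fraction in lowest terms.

3/4

Yara's mother's ABO genotype from i i × I^B i: 1/2 I^B i, 1/2 i i.
Crossing each possibility with the father I^A I^A and summing P(type A): 1/2·1/2 + 1/2·1 = 3/4.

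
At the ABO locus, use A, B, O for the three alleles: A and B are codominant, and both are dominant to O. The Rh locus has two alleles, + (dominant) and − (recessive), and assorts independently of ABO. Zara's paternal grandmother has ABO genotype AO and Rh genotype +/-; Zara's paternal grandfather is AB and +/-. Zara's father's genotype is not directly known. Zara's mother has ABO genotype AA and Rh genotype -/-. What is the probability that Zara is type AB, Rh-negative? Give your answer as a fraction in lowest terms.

Zara's father's ABO genotype from AO × AB: 1/4 AA, 1/4 AB, 1/4 AO, 1/4 BO.
Crossing each possibility with the mother AA and summing P(type AB): 1/4·0 + 1/4·1/2 + 1/4·0 + 1/4·1/2 = 1/4.
Similarly for Rh via the father's Rh distribution: P(Rh-) = 1/2.
Independent loci: 1/4 × 1/2 = 1/8.

1/8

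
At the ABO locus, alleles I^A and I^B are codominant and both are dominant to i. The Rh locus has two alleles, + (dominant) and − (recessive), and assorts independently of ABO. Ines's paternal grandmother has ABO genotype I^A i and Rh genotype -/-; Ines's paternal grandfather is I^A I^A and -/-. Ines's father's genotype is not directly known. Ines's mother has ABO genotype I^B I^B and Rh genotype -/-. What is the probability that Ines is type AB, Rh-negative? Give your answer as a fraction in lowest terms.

Ines's father's ABO genotype from I^A i × I^A I^A: 1/2 I^A I^A, 1/2 I^A i.
Crossing each possibility with the mother I^B I^B and summing P(type AB): 1/2·1 + 1/2·1/2 = 3/4.
Similarly for Rh via the father's Rh distribution: P(Rh-) = 1.
Independent loci: 3/4 × 1 = 3/4.

3/4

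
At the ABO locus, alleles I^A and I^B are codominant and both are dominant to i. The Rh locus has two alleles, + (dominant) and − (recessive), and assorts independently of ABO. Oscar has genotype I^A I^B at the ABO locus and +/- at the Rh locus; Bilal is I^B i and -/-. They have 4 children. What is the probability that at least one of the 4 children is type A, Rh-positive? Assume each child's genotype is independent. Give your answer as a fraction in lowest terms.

ABO cross I^A I^B × I^B i → 1/4 A, 1/2 B, 1/4 AB.
Rh cross +/- × -/- → 1/2 Rh+, 1/2 Rh-; so P(type A, Rh-positive) = 1/4 × 1/2 = 1/8 per child.
P(none) = (7/8)^4 = 2401/4096; P(at least one) = 1 − 2401/4096 = 1695/4096.

1695/4096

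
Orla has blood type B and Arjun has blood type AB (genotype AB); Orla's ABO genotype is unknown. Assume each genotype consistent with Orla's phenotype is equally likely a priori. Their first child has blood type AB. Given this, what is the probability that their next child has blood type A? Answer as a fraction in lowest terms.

Possible genotypes: Orla ∈ {BB, BO}; Arjun ∈ {AB}.
Weight each parental genotype pair by prior × P(type-AB child):
  BB × AB: posterior weight 2/3; P(next child type A) = 0.
  BO × AB: posterior weight 1/3; P(next child type A) = 1/4.
Weighted sum = 1/12.

1/12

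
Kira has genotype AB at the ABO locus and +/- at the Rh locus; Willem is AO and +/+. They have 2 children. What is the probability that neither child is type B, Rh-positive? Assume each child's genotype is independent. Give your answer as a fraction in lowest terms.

9/16

ABO cross AB × AO → 1/2 A, 1/4 B, 1/4 AB.
Rh cross +/- × +/+ → 1 Rh+; so P(type B, Rh-positive) = 1/4 × 1 = 1/4 per child.
P(not type B, Rh-positive) = 3/4 for one child; (3/4)^2 = 9/16.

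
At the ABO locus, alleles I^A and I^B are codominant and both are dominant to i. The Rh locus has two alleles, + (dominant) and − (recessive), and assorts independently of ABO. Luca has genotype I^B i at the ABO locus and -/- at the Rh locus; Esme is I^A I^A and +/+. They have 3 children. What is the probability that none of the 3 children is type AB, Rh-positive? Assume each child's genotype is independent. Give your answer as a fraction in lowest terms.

ABO cross I^B i × I^A I^A → 1/2 A, 1/2 AB.
Rh cross -/- × +/+ → 1 Rh+; so P(type AB, Rh-positive) = 1/2 × 1 = 1/2 per child.
P(not type AB, Rh-positive) = 1/2 for one child; (1/2)^3 = 1/8.

1/8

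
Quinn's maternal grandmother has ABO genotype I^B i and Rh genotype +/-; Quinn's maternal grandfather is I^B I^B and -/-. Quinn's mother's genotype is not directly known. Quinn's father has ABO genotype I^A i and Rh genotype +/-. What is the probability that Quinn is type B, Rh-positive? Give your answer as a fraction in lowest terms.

15/64

Quinn's mother's ABO genotype from I^B i × I^B I^B: 1/2 I^B I^B, 1/2 I^B i.
Crossing each possibility with the father I^A i and summing P(type B): 1/2·1/2 + 1/2·1/4 = 3/8.
Similarly for Rh via the mother's Rh distribution: P(Rh+) = 5/8.
Independent loci: 3/8 × 5/8 = 15/64.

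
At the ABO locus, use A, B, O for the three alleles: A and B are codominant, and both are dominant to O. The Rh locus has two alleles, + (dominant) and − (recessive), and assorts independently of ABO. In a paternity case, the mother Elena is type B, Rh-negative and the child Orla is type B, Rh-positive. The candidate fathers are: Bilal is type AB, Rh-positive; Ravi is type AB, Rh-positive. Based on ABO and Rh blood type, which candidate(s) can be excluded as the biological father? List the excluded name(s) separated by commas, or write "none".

none

A candidate is excluded only if no genotype consistent with his phenotype could produce a type B, Rh-positive child with a type B, Rh-negative mother.
Every candidate has at least one consistent genotype combination, so none can be excluded.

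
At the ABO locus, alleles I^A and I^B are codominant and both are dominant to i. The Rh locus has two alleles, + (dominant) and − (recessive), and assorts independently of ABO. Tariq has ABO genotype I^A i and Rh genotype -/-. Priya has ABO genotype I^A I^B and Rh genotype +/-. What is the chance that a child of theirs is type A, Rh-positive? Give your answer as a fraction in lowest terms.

1/4

ABO cross I^A i × I^A I^B → offspring phenotypes: 1/2 A, 1/4 B, 1/4 AB.
Rh cross -/- × +/- → 1/2 Rh+, 1/2 Rh-.
Independent loci: P(type A, Rh-positive) = 1/2 × 1/2 = 1/4.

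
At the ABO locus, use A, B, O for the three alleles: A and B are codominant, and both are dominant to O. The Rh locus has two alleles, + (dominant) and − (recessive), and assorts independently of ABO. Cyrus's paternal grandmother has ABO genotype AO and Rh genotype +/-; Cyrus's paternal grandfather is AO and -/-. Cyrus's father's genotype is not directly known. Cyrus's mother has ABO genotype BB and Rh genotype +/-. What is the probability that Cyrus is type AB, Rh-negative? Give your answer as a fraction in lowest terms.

Cyrus's father's ABO genotype from AO × AO: 1/4 AA, 1/2 AO, 1/4 OO.
Crossing each possibility with the mother BB and summing P(type AB): 1/4·1 + 1/2·1/2 + 1/4·0 = 1/2.
Similarly for Rh via the father's Rh distribution: P(Rh-) = 3/8.
Independent loci: 1/2 × 3/8 = 3/16.

3/16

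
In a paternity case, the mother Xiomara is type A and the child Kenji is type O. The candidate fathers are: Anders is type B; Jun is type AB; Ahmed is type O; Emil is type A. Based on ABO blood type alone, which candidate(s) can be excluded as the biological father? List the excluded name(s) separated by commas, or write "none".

Jun

A candidate is excluded only if no genotype consistent with his phenotype could produce a type O child with a type A mother.
Jun (type AB): no genotype consistent with that phenotype can produce a type-O child with a type-A mother.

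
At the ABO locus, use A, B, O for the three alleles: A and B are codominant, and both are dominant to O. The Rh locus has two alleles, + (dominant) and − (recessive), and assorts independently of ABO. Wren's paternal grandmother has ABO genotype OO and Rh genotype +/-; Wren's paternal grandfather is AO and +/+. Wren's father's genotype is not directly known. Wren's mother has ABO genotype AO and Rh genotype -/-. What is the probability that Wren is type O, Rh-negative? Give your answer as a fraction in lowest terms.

3/32

Wren's father's ABO genotype from OO × AO: 1/2 AO, 1/2 OO.
Crossing each possibility with the mother AO and summing P(type O): 1/2·1/4 + 1/2·1/2 = 3/8.
Similarly for Rh via the father's Rh distribution: P(Rh-) = 1/4.
Independent loci: 3/8 × 1/4 = 3/32.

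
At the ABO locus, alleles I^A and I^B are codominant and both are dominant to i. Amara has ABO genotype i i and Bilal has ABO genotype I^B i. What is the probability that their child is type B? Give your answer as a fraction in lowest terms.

ABO cross i i × I^B i → offspring phenotypes: 1/2 O, 1/2 B.
So P(type B) = 1/2.

1/2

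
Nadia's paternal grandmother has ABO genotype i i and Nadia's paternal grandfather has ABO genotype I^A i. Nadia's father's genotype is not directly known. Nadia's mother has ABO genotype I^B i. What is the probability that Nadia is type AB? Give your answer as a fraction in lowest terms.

1/8

Nadia's father's ABO genotype from i i × I^A i: 1/2 I^A i, 1/2 i i.
Crossing each possibility with the mother I^B i and summing P(type AB): 1/2·1/4 + 1/2·0 = 1/8.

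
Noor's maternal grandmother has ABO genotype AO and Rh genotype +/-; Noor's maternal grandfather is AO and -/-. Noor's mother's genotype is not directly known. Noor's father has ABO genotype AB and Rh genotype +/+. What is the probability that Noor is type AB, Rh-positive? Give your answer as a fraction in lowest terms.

1/4

Noor's mother's ABO genotype from AO × AO: 1/4 AA, 1/2 AO, 1/4 OO.
Crossing each possibility with the father AB and summing P(type AB): 1/4·1/2 + 1/2·1/4 + 1/4·0 = 1/4.
Similarly for Rh via the mother's Rh distribution: P(Rh+) = 1.
Independent loci: 1/4 × 1 = 1/4.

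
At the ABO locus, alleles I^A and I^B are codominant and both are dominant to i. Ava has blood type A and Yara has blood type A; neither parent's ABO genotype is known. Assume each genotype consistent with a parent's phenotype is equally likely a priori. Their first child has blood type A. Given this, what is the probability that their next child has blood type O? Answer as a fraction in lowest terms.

1/20

Possible genotypes: Ava ∈ {I^A I^A, I^A i}; Yara ∈ {I^A I^A, I^A i}.
Weight each parental genotype pair by prior × P(type-A child):
  I^A I^A × I^A I^A: posterior weight 4/15; P(next child type O) = 0.
  I^A I^A × I^A i: posterior weight 4/15; P(next child type O) = 0.
  I^A i × I^A I^A: posterior weight 4/15; P(next child type O) = 0.
  I^A i × I^A i: posterior weight 1/5; P(next child type O) = 1/4.
Weighted sum = 1/20.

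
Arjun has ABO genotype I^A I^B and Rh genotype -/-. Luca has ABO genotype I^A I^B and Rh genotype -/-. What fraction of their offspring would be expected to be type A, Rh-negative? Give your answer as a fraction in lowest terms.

ABO cross I^A I^B × I^A I^B → offspring phenotypes: 1/4 A, 1/4 B, 1/2 AB.
Rh cross -/- × -/- → 1 Rh-.
Independent loci: P(type A, Rh-negative) = 1/4 × 1 = 1/4.

1/4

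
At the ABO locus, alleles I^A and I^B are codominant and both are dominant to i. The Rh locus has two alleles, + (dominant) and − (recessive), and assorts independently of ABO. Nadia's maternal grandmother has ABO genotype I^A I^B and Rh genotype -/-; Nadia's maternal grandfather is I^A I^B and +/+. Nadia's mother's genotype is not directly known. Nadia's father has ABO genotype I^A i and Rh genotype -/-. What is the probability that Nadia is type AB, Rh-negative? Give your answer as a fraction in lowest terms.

1/8

Nadia's mother's ABO genotype from I^A I^B × I^A I^B: 1/4 I^A I^A, 1/2 I^A I^B, 1/4 I^B I^B.
Crossing each possibility with the father I^A i and summing P(type AB): 1/4·0 + 1/2·1/4 + 1/4·1/2 = 1/4.
Similarly for Rh via the mother's Rh distribution: P(Rh-) = 1/2.
Independent loci: 1/4 × 1/2 = 1/8.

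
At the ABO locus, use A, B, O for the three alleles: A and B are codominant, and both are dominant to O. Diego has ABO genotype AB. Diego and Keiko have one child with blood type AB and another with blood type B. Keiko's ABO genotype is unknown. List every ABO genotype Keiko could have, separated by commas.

AB, AO, BB, BO

For each candidate genotype of Keiko, check whether crossing it with AB can produce every observed child phenotype.
  AA → possible child types {A, AB} ✗
  AB → possible child types {A, B, AB} ✓
  AO → possible child types {A, B, AB} ✓
  BB → possible child types {B, AB} ✓
  BO → possible child types {A, B, AB} ✓
  OO → possible child types {A, B} ✗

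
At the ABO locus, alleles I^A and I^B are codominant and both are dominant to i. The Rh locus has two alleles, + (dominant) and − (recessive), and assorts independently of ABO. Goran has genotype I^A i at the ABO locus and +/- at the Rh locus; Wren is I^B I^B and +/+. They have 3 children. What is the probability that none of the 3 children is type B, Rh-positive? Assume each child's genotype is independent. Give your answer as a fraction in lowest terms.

ABO cross I^A i × I^B I^B → 1/2 B, 1/2 AB.
Rh cross +/- × +/+ → 1 Rh+; so P(type B, Rh-positive) = 1/2 × 1 = 1/2 per child.
P(not type B, Rh-positive) = 1/2 for one child; (1/2)^3 = 1/8.

1/8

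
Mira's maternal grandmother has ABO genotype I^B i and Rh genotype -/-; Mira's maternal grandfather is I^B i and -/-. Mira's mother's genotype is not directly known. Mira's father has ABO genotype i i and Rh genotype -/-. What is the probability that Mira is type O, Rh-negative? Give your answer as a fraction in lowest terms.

1/2

Mira's mother's ABO genotype from I^B i × I^B i: 1/4 I^B I^B, 1/2 I^B i, 1/4 i i.
Crossing each possibility with the father i i and summing P(type O): 1/4·0 + 1/2·1/2 + 1/4·1 = 1/2.
Similarly for Rh via the mother's Rh distribution: P(Rh-) = 1.
Independent loci: 1/2 × 1 = 1/2.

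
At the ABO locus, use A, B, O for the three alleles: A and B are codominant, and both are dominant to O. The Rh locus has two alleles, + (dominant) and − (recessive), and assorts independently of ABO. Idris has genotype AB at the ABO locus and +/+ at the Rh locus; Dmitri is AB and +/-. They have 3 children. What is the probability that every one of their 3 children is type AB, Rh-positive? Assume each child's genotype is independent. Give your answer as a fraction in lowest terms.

ABO cross AB × AB → 1/4 A, 1/4 B, 1/2 AB.
Rh cross +/+ × +/- → 1 Rh+; so P(type AB, Rh-positive) = 1/2 × 1 = 1/2 per child.
All 3 independent: (1/2)^3 = 1/8.

1/8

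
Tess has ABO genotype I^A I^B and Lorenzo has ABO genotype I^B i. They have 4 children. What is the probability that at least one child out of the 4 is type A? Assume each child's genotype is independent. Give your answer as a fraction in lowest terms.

175/256

ABO cross I^A I^B × I^B i → 1/4 A, 1/2 B, 1/4 AB.
So P(type A) = 1/4 per child.
P(none) = (3/4)^4 = 81/256; P(at least one) = 1 − 81/256 = 175/256.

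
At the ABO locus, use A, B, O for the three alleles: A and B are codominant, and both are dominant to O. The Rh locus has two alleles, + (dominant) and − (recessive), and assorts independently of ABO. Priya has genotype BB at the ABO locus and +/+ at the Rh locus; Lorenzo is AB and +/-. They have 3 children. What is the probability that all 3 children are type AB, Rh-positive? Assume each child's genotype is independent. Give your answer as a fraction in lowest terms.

ABO cross BB × AB → 1/2 B, 1/2 AB.
Rh cross +/+ × +/- → 1 Rh+; so P(type AB, Rh-positive) = 1/2 × 1 = 1/2 per child.
All 3 independent: (1/2)^3 = 1/8.

1/8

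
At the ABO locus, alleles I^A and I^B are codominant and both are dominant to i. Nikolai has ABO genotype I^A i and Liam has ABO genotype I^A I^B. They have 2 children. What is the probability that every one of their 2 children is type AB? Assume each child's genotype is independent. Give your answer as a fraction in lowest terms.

1/16

ABO cross I^A i × I^A I^B → 1/2 A, 1/4 B, 1/4 AB.
So P(type AB) = 1/4 per child.
All 2 independent: (1/4)^2 = 1/16.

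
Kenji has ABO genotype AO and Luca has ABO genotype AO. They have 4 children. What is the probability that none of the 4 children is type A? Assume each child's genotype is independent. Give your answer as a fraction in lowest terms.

ABO cross AO × AO → 1/4 O, 3/4 A.
So P(type A) = 3/4 per child.
P(not type A) = 1/4 for one child; (1/4)^4 = 1/256.

1/256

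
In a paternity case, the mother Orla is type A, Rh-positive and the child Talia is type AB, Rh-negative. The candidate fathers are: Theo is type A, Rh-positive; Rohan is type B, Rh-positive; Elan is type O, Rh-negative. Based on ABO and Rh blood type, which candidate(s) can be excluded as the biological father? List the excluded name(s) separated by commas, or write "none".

Theo, Elan

A candidate is excluded only if no genotype consistent with his phenotype could produce a type AB, Rh-negative child with a type A, Rh-positive mother.
Theo (type A, Rh+): no genotype consistent with that phenotype can produce a type-AB Rh- child with a type-A mother.
Elan (type O, Rh-): no genotype consistent with that phenotype can produce a type-AB Rh- child with a type-A mother.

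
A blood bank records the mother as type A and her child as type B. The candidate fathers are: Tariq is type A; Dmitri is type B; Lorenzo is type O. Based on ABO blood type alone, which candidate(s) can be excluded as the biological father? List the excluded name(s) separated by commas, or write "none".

A candidate is excluded only if no genotype consistent with his phenotype could produce a type B child with a type A mother.
Tariq (type A): no genotype consistent with that phenotype can produce a type-B child with a type-A mother.
Lorenzo (type O): no genotype consistent with that phenotype can produce a type-B child with a type-A mother.

Tariq, Lorenzo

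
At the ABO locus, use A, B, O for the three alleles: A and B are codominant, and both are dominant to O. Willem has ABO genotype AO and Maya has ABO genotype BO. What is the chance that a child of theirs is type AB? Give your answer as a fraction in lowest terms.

ABO cross AO × BO → offspring phenotypes: 1/4 O, 1/4 A, 1/4 B, 1/4 AB.
So P(type AB) = 1/4.

1/4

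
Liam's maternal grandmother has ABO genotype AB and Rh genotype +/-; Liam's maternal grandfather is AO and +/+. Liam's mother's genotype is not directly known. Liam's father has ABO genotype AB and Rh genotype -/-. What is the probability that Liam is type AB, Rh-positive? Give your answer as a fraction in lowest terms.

9/32

Liam's mother's ABO genotype from AB × AO: 1/4 AA, 1/4 AB, 1/4 AO, 1/4 BO.
Crossing each possibility with the father AB and summing P(type AB): 1/4·1/2 + 1/4·1/2 + 1/4·1/4 + 1/4·1/4 = 3/8.
Similarly for Rh via the mother's Rh distribution: P(Rh+) = 3/4.
Independent loci: 3/8 × 3/4 = 9/32.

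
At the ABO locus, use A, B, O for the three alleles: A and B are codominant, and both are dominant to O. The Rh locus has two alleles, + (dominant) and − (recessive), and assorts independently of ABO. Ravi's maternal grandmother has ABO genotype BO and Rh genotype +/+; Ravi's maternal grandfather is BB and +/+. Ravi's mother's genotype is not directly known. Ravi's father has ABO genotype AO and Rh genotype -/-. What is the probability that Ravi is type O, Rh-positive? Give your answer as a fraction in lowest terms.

Ravi's mother's ABO genotype from BO × BB: 1/2 BB, 1/2 BO.
Crossing each possibility with the father AO and summing P(type O): 1/2·0 + 1/2·1/4 = 1/8.
Similarly for Rh via the mother's Rh distribution: P(Rh+) = 1.
Independent loci: 1/8 × 1 = 1/8.

1/8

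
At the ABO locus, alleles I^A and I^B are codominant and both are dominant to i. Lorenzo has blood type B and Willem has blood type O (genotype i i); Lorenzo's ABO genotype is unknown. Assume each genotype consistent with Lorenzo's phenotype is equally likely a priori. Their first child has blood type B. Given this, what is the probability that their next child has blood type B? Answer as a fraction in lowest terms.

Possible genotypes: Lorenzo ∈ {I^B I^B, I^B i}; Willem ∈ {i i}.
Weight each parental genotype pair by prior × P(type-B child):
  I^B I^B × i i: posterior weight 2/3; P(next child type B) = 1.
  I^B i × i i: posterior weight 1/3; P(next child type B) = 1/2.
Weighted sum = 5/6.

5/6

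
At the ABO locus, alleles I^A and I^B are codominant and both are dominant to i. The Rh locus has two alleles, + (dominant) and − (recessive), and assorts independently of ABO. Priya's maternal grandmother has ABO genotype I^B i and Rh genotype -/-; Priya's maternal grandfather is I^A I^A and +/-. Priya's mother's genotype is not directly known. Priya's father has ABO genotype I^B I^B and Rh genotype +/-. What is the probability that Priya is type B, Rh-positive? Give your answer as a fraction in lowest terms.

5/16

Priya's mother's ABO genotype from I^B i × I^A I^A: 1/2 I^A I^B, 1/2 I^A i.
Crossing each possibility with the father I^B I^B and summing P(type B): 1/2·1/2 + 1/2·1/2 = 1/2.
Similarly for Rh via the mother's Rh distribution: P(Rh+) = 5/8.
Independent loci: 1/2 × 5/8 = 5/16.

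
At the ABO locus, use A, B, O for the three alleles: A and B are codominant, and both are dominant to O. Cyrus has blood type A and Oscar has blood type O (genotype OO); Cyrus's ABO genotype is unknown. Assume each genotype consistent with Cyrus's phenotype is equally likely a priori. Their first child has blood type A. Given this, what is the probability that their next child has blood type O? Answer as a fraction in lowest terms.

1/6

Possible genotypes: Cyrus ∈ {AA, AO}; Oscar ∈ {OO}.
Weight each parental genotype pair by prior × P(type-A child):
  AA × OO: posterior weight 2/3; P(next child type O) = 0.
  AO × OO: posterior weight 1/3; P(next child type O) = 1/2.
Weighted sum = 1/6.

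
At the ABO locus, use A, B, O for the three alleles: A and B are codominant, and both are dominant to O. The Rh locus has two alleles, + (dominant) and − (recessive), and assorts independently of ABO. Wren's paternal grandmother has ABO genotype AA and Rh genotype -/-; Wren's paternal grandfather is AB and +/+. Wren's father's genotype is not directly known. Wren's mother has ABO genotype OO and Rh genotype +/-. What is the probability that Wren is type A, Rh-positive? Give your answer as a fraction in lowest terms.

Wren's father's ABO genotype from AA × AB: 1/2 AA, 1/2 AB.
Crossing each possibility with the mother OO and summing P(type A): 1/2·1 + 1/2·1/2 = 3/4.
Similarly for Rh via the father's Rh distribution: P(Rh+) = 3/4.
Independent loci: 3/4 × 3/4 = 9/16.

9/16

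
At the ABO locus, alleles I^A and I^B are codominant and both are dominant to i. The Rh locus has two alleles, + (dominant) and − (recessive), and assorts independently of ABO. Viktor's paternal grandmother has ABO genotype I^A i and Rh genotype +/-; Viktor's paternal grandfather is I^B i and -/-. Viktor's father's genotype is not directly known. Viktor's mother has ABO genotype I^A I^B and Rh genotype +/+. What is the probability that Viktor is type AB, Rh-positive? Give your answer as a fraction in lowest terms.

1/4

Viktor's father's ABO genotype from I^A i × I^B i: 1/4 I^A I^B, 1/4 I^A i, 1/4 I^B i, 1/4 i i.
Crossing each possibility with the mother I^A I^B and summing P(type AB): 1/4·1/2 + 1/4·1/4 + 1/4·1/4 + 1/4·0 = 1/4.
Similarly for Rh via the father's Rh distribution: P(Rh+) = 1.
Independent loci: 1/4 × 1 = 1/4.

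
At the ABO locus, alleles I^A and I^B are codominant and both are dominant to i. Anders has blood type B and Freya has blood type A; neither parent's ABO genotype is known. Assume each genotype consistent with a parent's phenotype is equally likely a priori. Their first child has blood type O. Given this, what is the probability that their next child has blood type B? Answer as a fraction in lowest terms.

1/4

Possible genotypes: Anders ∈ {I^B I^B, I^B i}; Freya ∈ {I^A I^A, I^A i}.
Weight each parental genotype pair by prior × P(type-O child):
  I^B i × I^A i: posterior weight 1; P(next child type B) = 1/4.
Weighted sum = 1/4.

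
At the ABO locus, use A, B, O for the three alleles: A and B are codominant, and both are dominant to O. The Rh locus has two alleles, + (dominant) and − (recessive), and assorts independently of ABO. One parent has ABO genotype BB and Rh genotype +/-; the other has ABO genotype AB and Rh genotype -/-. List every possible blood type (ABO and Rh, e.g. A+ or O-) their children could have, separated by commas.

Gametes from BB × AB give offspring ABO genotypes AB, BB, i.e. phenotypes B, AB.
Rh cross +/- × -/- → phenotypes Rh+, Rh-.
Combining independently: B+, B-, AB+, AB-.

B+, B-, AB+, AB-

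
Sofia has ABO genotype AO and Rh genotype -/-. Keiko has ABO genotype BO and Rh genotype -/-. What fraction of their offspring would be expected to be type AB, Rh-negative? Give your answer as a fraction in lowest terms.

1/4

ABO cross AO × BO → offspring phenotypes: 1/4 O, 1/4 A, 1/4 B, 1/4 AB.
Rh cross -/- × -/- → 1 Rh-.
Independent loci: P(type AB, Rh-negative) = 1/4 × 1 = 1/4.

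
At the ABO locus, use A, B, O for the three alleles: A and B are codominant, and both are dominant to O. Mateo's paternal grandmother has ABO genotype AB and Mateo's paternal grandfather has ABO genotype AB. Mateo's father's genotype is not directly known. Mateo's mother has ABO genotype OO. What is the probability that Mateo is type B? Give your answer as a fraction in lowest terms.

1/2

Mateo's father's ABO genotype from AB × AB: 1/4 AA, 1/2 AB, 1/4 BB.
Crossing each possibility with the mother OO and summing P(type B): 1/4·0 + 1/2·1/2 + 1/4·1 = 1/2.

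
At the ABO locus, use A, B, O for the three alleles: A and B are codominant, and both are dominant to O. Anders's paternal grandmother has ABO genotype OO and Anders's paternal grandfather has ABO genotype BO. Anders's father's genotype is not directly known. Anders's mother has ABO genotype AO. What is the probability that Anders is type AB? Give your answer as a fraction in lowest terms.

1/8

Anders's father's ABO genotype from OO × BO: 1/2 BO, 1/2 OO.
Crossing each possibility with the mother AO and summing P(type AB): 1/2·1/4 + 1/2·0 = 1/8.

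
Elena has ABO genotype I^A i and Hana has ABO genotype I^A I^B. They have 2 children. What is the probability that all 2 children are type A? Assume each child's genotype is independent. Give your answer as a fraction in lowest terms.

ABO cross I^A i × I^A I^B → 1/2 A, 1/4 B, 1/4 AB.
So P(type A) = 1/2 per child.
All 2 independent: (1/2)^2 = 1/4.

1/4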